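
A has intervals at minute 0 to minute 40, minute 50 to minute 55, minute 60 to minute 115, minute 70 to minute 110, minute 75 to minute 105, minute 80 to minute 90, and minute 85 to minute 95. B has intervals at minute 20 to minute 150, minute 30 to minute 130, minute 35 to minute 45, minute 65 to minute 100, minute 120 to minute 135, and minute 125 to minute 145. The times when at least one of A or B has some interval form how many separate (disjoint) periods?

1

First set merges to minute 0 to minute 40, minute 50 to minute 55, minute 60 to minute 115.
Second set merges to minute 20 to minute 150.
A ∪ B = minute 0 to minute 150.
That is 1 disjoint piece.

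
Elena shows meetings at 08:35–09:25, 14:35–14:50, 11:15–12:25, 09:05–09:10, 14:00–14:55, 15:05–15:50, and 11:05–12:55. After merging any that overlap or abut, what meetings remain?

08:35-09:25, 11:05-12:55, 14:00-14:55, 15:05-15:50

Sort by start: 08:35-09:25, 09:05-09:10, 11:05-12:55, 11:15-12:25, 14:00-14:55, 14:35-14:50, 15:05-15:50.
09:05-09:10 overlaps/touches 08:35-09:25 → extend to 08:35-09:25.
11:05-12:55 is disjoint → start new block.
11:15-12:25 overlaps/touches 11:05-12:55 → extend to 11:05-12:55.
14:00-14:55 is disjoint → start new block.
14:35-14:50 overlaps/touches 14:00-14:55 → extend to 14:00-14:55.
15:05-15:50 is disjoint → start new block.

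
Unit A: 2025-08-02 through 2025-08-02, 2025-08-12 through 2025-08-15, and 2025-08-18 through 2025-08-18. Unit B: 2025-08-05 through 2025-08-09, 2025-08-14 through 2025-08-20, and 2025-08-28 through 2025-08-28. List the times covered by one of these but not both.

2025-08-02 through 2025-08-02, 2025-08-05 through 2025-08-09, 2025-08-12 through 2025-08-13, 2025-08-16 through 2025-08-17, 2025-08-19 through 2025-08-20, 2025-08-28 through 2025-08-28

A \ B = 2025-08-02 through 2025-08-02, 2025-08-12 through 2025-08-13.
B \ A = 2025-08-05 through 2025-08-09, 2025-08-16 through 2025-08-17, 2025-08-19 through 2025-08-20, 2025-08-28 through 2025-08-28.
Union of the two gives the symmetric difference.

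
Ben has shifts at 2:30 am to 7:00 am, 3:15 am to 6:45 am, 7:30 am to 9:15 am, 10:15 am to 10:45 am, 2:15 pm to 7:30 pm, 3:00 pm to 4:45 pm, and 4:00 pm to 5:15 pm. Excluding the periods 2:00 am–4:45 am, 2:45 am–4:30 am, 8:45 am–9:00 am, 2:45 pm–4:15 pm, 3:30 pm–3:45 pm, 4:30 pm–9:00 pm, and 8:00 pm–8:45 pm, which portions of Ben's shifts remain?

4:45 am–7:00 am, 7:30 am–8:45 am, 9:00 am–9:15 am, 10:15 am–10:45 am, 2:15 pm–2:45 pm, 4:15 pm–4:30 pm

Merge the first list: 2:30 am–7:00 am, 7:30 am–9:15 am, 10:15 am–10:45 am, 2:15 pm–7:30 pm.
Merge the second list: 2:00 am–4:45 am, 8:45 am–9:00 am, 2:45 pm–4:15 pm, 4:30 pm–9:00 pm.
2:30 am–7:00 am with B removed leaves 4:45 am–7:00 am.
7:30 am–9:15 am with B removed leaves 7:30 am–8:45 am, 9:00 am–9:15 am.
10:15 am–10:45 am is untouched.
2:15 pm–7:30 pm with B removed leaves 2:15 pm–2:45 pm, 4:15 pm–4:30 pm.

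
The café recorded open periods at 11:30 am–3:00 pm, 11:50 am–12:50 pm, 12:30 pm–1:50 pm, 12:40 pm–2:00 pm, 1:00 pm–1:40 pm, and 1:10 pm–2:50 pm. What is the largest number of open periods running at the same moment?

Walk the sorted start/end points keeping a running depth.
The depth first hits 5 at 1:10 pm.

5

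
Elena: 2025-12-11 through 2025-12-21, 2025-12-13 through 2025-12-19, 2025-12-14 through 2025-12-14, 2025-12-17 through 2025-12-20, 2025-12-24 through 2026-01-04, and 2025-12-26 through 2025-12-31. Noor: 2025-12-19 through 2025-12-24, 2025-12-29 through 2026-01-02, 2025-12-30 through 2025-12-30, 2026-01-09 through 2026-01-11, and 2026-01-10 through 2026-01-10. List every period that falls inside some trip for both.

A, merged: 2025-12-11 through 2025-12-21, 2025-12-24 through 2026-01-04.
B, merged: 2025-12-19 through 2025-12-24, 2025-12-29 through 2026-01-02, 2026-01-09 through 2026-01-11.
2025-12-11 through 2025-12-21 meets the second set on 2025-12-19 through 2025-12-21.
2025-12-24 through 2026-01-04 meets the second set on 2025-12-24 through 2025-12-24, 2025-12-29 through 2026-01-02.

2025-12-19 through 2025-12-21, 2025-12-24 through 2025-12-24, 2025-12-29 through 2026-01-02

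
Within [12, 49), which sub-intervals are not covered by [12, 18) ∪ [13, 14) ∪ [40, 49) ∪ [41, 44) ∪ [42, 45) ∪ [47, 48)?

After merging, the occupied span is [12, 18), [40, 49).
Uncovered inside [12, 49): [18, 40).

[18, 40)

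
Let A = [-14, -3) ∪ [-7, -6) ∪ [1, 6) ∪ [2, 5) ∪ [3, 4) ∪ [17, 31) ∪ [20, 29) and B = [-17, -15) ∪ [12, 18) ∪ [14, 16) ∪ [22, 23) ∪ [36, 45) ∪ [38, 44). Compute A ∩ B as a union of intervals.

A, merged: [-14, -3), [1, 6), [17, 31).
B, merged: [-17, -15), [12, 18), [22, 23), [36, 45).
[-14, -3): no overlap with the second set.
[1, 6): no overlap with the second set.
[17, 31) meets the second set on [17, 18), [22, 23).

[17, 18) ∪ [22, 23)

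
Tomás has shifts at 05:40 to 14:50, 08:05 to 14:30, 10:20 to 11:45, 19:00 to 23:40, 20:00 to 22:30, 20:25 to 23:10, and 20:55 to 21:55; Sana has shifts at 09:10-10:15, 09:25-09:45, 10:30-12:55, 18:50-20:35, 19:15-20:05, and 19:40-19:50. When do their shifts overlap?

09:10–10:15, 10:30–12:55, 19:00–20:35

Merge the first list: 05:40–14:50, 19:00–23:40.
Merge the second list: 09:10–10:15, 10:30–12:55, 18:50–20:35.
05:40–14:50 overlaps B on 09:10–10:15, 10:30–12:55.
19:00–23:40 overlaps B on 19:00–20:35.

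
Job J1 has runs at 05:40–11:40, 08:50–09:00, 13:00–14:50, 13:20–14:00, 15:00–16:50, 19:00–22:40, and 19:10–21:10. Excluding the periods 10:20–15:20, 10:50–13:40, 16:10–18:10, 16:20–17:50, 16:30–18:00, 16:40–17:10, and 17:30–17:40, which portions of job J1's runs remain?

A, merged: 05:40–11:40, 13:00–14:50, 15:00–16:50, 19:00–22:40.
B, merged: 10:20–15:20, 16:10–18:10.
05:40–11:40 with B removed leaves 05:40–10:20.
13:00–14:50 lies entirely inside B → drops out.
15:00–16:50 with B removed leaves 15:20–16:10.
19:00–22:40 is untouched.

05:40–10:20, 15:20–16:10, 19:00–22:40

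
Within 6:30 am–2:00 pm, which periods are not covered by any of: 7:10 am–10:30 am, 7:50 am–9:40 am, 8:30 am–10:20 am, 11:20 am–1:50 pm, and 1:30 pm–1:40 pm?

Covered (merged): 7:10 am-10:30 am, 11:20 am-1:50 pm.
Gaps within 6:30 am-2:00 pm: 6:30 am-7:10 am, 10:30 am-11:20 am, 1:50 pm-2:00 pm.

6:30 am-7:10 am, 10:30 am-11:20 am, 1:50 pm-2:00 pm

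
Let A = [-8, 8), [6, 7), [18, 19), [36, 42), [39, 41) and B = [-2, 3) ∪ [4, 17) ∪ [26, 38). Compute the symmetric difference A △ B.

Merge the first list: [-8, 8), [18, 19), [36, 42).
Only in the first: [-8, -2), [3, 4), [18, 19), [38, 42).
Only in the second: [8, 17), [26, 36).
Together these are the periods covered by exactly one.

[-8, -2) ∪ [3, 4) ∪ [8, 17) ∪ [18, 19) ∪ [26, 36) ∪ [38, 42)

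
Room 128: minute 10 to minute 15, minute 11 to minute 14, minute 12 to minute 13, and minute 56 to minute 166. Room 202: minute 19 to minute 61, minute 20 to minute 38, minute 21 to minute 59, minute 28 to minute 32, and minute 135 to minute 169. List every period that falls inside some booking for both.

minute 56 to minute 61, minute 135 to minute 166

A, merged: minute 10 to minute 15, minute 56 to minute 166.
B, merged: minute 19 to minute 61, minute 135 to minute 169.
minute 10 to minute 15 meets no B interval.
minute 56 to minute 166 ∩ B → minute 56 to minute 61, minute 135 to minute 166.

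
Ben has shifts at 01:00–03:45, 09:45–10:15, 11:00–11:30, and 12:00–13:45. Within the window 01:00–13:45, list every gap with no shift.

03:45-09:45, 10:15-11:00, 11:30-12:00

The merged coverage is 01:00-03:45, 09:45-10:15, 11:00-11:30, 12:00-13:45.
Complement within 01:00-13:45: 03:45-09:45, 10:15-11:00, 11:30-12:00.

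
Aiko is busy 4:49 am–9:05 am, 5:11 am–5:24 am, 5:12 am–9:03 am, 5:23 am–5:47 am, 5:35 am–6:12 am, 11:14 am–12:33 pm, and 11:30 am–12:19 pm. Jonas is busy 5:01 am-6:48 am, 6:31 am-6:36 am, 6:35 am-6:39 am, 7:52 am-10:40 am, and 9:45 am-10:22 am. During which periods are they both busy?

5:01 am–6:48 am, 7:52 am–9:05 am

A, merged: 4:49 am–9:05 am, 11:14 am–12:33 pm.
B, merged: 5:01 am–6:48 am, 7:52 am–10:40 am.
4:49 am–9:05 am meets the second set on 5:01 am–6:48 am, 7:52 am–9:05 am.
11:14 am–12:33 pm: no overlap with the second set.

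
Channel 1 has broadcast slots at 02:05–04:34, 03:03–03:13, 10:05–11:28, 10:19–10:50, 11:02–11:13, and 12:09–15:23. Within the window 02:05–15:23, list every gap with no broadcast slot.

After merging, the occupied span is 02:05–04:34, 10:05–11:28, 12:09–15:23.
Uncovered inside 02:05–15:23: 04:34–10:05, 11:28–12:09.

04:34–10:05, 11:28–12:09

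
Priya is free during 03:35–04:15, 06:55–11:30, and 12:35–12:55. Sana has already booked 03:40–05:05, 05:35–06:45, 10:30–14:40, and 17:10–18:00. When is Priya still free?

03:35–03:40, 06:55–10:30

03:35–04:15 \ B = 03:35–03:40.
06:55–11:30 \ B = 06:55–10:30.
12:35–12:55: entirely removed.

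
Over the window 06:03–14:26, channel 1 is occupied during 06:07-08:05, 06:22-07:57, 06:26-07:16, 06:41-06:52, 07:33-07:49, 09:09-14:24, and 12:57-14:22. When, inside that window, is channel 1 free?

06:03-06:07, 08:05-09:09, 14:24-14:26

The merged coverage is 06:07-08:05, 09:09-14:24.
Complement within 06:03-14:26: 06:03-06:07, 08:05-09:09, 14:24-14:26.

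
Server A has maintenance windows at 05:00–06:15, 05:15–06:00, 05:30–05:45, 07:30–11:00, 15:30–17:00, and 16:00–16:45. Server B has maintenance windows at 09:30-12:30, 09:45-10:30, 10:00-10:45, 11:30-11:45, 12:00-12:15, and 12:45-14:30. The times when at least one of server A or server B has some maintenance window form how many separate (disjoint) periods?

4

First set merges to 05:00-06:15, 07:30-11:00, 15:30-17:00.
Second set merges to 09:30-12:30, 12:45-14:30.
A ∪ B = 05:00-06:15, 07:30-12:30, 12:45-14:30, 15:30-17:00.
That is 4 disjoint pieces.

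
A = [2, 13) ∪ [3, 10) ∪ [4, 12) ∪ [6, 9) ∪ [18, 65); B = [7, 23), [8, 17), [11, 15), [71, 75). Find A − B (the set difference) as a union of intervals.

A, merged: [2, 13), [18, 65).
B, merged: [7, 23), [71, 75).
[2, 13) with B removed leaves [2, 7).
[18, 65) with B removed leaves [23, 65).

[2, 7) ∪ [23, 65)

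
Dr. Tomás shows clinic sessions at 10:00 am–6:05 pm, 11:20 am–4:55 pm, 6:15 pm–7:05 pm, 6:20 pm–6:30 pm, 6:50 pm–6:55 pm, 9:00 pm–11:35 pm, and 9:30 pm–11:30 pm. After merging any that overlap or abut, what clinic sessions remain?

10:00 am–6:05 pm, 6:15 pm–7:05 pm, 9:00 pm–11:35 pm

11:20 am–4:55 pm overlaps/touches 10:00 am–6:05 pm → extend to 10:00 am–6:05 pm.
6:15 pm–7:05 pm is disjoint → start new block.
6:20 pm–6:30 pm overlaps/touches 6:15 pm–7:05 pm → extend to 6:15 pm–7:05 pm.
6:50 pm–6:55 pm overlaps/touches 6:15 pm–7:05 pm → extend to 6:15 pm–7:05 pm.
9:00 pm–11:35 pm is disjoint → start new block.
9:30 pm–11:30 pm overlaps/touches 9:00 pm–11:35 pm → extend to 9:00 pm–11:35 pm.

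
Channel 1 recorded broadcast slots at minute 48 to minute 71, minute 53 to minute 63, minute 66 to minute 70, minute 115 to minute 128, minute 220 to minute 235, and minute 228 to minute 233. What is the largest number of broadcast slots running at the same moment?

2

Sweep endpoints in order; track running count of active intervals.
Peak of 2 reached at minute 53.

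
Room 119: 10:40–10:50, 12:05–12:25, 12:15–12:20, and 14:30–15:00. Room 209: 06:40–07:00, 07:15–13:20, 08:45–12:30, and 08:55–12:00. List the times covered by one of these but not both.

First set merges to 10:40–10:50, 12:05–12:25, 14:30–15:00.
Second set merges to 06:40–07:00, 07:15–13:20.
A \ B = 14:30–15:00.
B \ A = 06:40–07:00, 07:15–10:40, 10:50–12:05, 12:25–13:20.
Union of the two gives the symmetric difference.

06:40–07:00, 07:15–10:40, 10:50–12:05, 12:25–13:20, 14:30–15:00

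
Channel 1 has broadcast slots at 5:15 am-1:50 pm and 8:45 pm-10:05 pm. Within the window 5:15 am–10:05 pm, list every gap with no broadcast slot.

After merging, the occupied span is 5:15 am–1:50 pm, 8:45 pm–10:05 pm.
Uncovered inside 5:15 am–10:05 pm: 1:50 pm–8:45 pm.

1:50 pm–8:45 pm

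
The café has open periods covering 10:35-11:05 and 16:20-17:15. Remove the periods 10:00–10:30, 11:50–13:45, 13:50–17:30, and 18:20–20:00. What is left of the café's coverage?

10:35-11:05: nothing removed.
16:20-17:15: entirely removed.

10:35-11:05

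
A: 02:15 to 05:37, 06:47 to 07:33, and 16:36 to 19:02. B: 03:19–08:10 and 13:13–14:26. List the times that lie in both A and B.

03:19–05:37, 06:47–07:33

02:15–05:37 ∩ B → 03:19–05:37.
06:47–07:33 ∩ B → 06:47–07:33.
16:36–19:02 meets no B interval.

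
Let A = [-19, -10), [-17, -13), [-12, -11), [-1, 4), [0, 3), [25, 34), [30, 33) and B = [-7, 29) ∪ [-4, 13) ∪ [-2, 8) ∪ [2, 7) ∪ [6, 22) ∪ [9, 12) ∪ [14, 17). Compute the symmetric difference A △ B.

[-19, -10) ∪ [-7, -1) ∪ [4, 25) ∪ [29, 34)

A, merged: [-19, -10), [-1, 4), [25, 34).
B, merged: [-7, 29).
A \ B = [-19, -10), [29, 34).
B \ A = [-7, -1), [4, 25).
Union of the two gives the symmetric difference.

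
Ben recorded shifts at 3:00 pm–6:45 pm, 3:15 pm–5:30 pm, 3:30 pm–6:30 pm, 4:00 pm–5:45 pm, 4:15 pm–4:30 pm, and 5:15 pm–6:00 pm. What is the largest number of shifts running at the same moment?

5

Sweep endpoints in order; track running count of active intervals.
Peak of 5 reached at 4:15 pm.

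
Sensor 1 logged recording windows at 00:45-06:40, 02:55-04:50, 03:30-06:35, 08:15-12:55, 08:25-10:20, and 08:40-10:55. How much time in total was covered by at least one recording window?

Merged: 00:45–06:40, 08:15–12:55.
Lengths: 5 h 55 min + 4 h 40 min = 10 h 35 min.

10 h 35 min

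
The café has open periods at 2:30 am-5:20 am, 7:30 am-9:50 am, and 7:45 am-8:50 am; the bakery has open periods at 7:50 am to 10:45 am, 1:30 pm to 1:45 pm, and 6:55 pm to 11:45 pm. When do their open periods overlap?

First set merges to 2:30 am–5:20 am, 7:30 am–9:50 am.
2:30 am–5:20 am falls entirely outside B.
7:30 am–9:50 am overlaps B on 7:50 am–9:50 am.

7:50 am–9:50 am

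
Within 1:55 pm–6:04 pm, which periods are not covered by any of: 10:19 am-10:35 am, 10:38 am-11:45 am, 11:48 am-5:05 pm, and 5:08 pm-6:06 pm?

5:05 pm-5:08 pm

The merged coverage is 10:19 am-10:35 am, 10:38 am-11:45 am, 11:48 am-5:05 pm, 5:08 pm-6:06 pm.
Complement within 1:55 pm-6:04 pm: 5:05 pm-5:08 pm.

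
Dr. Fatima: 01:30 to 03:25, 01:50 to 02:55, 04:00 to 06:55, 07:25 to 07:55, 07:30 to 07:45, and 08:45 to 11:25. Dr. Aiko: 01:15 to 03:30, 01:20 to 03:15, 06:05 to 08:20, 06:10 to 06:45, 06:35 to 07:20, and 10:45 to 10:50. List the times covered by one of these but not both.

Merge the first list: 01:30-03:25, 04:00-06:55, 07:25-07:55, 08:45-11:25.
Merge the second list: 01:15-03:30, 06:05-08:20, 10:45-10:50.
Only in the first: 04:00-06:05, 08:45-10:45, 10:50-11:25.
Only in the second: 01:15-01:30, 03:25-03:30, 06:55-07:25, 07:55-08:20.
Together these are the periods covered by exactly one.

01:15-01:30, 03:25-03:30, 04:00-06:05, 06:55-07:25, 07:55-08:20, 08:45-10:45, 10:50-11:25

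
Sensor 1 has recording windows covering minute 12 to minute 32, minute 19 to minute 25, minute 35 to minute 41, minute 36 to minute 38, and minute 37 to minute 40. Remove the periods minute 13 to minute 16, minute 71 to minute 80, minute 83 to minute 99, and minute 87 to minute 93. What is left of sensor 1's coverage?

minute 12 to minute 13, minute 16 to minute 32, minute 35 to minute 41

A, merged: minute 12 to minute 32, minute 35 to minute 41.
B, merged: minute 13 to minute 16, minute 71 to minute 80, minute 83 to minute 99.
minute 12 to minute 32 minus B → minute 12 to minute 13, minute 16 to minute 32.
minute 35 to minute 41: no B overlap → unchanged.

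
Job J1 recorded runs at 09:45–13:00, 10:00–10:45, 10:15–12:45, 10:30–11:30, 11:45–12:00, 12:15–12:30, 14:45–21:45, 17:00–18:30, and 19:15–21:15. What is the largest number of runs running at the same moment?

At 10:30, 4 of the intervals are simultaneously active.
No point has more.

4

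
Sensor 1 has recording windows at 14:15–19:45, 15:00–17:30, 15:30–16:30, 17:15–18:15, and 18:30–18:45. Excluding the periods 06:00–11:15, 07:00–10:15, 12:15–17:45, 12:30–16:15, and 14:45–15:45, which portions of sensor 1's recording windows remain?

A, merged: 14:15–19:45.
B, merged: 06:00–11:15, 12:15–17:45.
14:15–19:45 minus B → 17:45–19:45.

17:45–19:45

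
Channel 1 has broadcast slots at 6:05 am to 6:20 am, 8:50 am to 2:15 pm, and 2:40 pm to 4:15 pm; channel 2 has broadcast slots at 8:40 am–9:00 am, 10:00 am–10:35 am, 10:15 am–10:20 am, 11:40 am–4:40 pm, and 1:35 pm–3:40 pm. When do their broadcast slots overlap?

Second set merges to 8:40 am-9:00 am, 10:00 am-10:35 am, 11:40 am-4:40 pm.
6:05 am-6:20 am falls entirely outside B.
8:50 am-2:15 pm overlaps B on 8:50 am-9:00 am, 10:00 am-10:35 am, 11:40 am-2:15 pm.
2:40 pm-4:15 pm overlaps B on 2:40 pm-4:15 pm.

8:50 am-9:00 am, 10:00 am-10:35 am, 11:40 am-2:15 pm, 2:40 pm-4:15 pm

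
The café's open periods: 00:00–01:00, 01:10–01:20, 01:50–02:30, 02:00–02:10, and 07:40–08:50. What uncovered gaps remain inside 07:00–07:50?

07:00–07:40

The merged coverage is 00:00–01:00, 01:10–01:20, 01:50–02:30, 07:40–08:50.
Gaps within 07:00–07:50: 07:00–07:40.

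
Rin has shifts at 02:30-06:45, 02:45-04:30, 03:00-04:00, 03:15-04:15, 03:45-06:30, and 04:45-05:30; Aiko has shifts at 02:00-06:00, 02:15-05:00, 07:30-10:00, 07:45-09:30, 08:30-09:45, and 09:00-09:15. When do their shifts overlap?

02:30–06:00

Merge the first list: 02:30–06:45.
Merge the second list: 02:00–06:00, 07:30–10:00.
02:30–06:45 ∩ B → 02:30–06:00.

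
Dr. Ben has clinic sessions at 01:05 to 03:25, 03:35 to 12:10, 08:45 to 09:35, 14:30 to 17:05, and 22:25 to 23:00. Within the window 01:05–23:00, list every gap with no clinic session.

03:25-03:35, 12:10-14:30, 17:05-22:25

After merging, the occupied span is 01:05-03:25, 03:35-12:10, 14:30-17:05, 22:25-23:00.
Uncovered inside 01:05-23:00: 03:25-03:35, 12:10-14:30, 17:05-22:25.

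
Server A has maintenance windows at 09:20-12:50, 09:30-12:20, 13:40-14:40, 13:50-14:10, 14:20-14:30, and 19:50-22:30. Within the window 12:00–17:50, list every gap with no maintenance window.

Covered (merged): 09:20–12:50, 13:40–14:40, 19:50–22:30.
Uncovered inside 12:00–17:50: 12:50–13:40, 14:40–17:50.

12:50–13:40, 14:40–17:50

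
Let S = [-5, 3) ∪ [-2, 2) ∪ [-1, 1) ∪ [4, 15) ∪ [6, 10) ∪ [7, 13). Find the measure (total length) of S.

19

Merged: [-5, 3), [4, 15).
Lengths: 8 + 11 = 19.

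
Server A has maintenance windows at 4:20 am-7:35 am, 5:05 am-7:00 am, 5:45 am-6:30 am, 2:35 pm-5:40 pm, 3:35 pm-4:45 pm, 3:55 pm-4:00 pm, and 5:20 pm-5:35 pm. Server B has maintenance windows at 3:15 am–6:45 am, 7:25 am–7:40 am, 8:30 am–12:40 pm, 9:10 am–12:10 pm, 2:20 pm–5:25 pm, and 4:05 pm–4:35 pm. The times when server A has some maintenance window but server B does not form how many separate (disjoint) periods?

2

Merge the first list: 4:20 am–7:35 am, 2:35 pm–5:40 pm.
Merge the second list: 3:15 am–6:45 am, 7:25 am–7:40 am, 8:30 am–12:40 pm, 2:20 pm–5:25 pm.
A \ B = 6:45 am–7:25 am, 5:25 pm–5:40 pm.
That is 2 disjoint pieces.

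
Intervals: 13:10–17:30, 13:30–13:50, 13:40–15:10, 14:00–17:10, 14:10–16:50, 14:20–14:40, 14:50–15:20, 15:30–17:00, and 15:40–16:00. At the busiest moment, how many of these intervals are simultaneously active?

5

At 14:20, 5 of the intervals are simultaneously active.
No point has more.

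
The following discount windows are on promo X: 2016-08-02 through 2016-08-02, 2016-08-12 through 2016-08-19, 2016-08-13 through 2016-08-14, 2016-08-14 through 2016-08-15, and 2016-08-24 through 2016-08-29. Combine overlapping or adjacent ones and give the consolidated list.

2016-08-12 through 2016-08-19 is disjoint → start new block.
2016-08-13 through 2016-08-14 overlaps/touches 2016-08-12 through 2016-08-19 → extend to 2016-08-12 through 2016-08-19.
2016-08-14 through 2016-08-15 overlaps/touches 2016-08-12 through 2016-08-19 → extend to 2016-08-12 through 2016-08-19.
2016-08-24 through 2016-08-29 is disjoint → start new block.

2016-08-02 through 2016-08-02, 2016-08-12 through 2016-08-19, 2016-08-24 through 2016-08-29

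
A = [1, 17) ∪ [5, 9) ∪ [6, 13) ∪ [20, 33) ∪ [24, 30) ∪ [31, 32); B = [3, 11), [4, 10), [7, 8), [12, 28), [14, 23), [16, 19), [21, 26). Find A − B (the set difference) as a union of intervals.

[1, 3) ∪ [11, 12) ∪ [28, 33)

Merge the first list: [1, 17), [20, 33).
Merge the second list: [3, 11), [12, 28).
[1, 17) \ B = [1, 3), [11, 12).
[20, 33) \ B = [28, 33).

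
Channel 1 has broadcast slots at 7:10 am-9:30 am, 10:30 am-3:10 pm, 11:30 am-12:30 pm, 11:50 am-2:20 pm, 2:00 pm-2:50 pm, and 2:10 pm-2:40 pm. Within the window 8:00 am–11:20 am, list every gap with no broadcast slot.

Covered (merged): 7:10 am–9:30 am, 10:30 am–3:10 pm.
Uncovered inside 8:00 am–11:20 am: 9:30 am–10:30 am.

9:30 am–10:30 am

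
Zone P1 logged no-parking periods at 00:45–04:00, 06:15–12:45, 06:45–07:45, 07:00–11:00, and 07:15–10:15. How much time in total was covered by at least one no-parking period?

Merged: 00:45–04:00, 06:15–12:45.
Lengths: 3 h 15 min + 6 h 30 min = 9 h 45 min.

9 h 45 min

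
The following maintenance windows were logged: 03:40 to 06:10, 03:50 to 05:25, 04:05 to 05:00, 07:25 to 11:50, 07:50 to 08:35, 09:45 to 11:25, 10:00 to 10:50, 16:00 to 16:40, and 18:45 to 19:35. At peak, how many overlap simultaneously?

At 04:05, 3 of the intervals are simultaneously active.
No point has more.

3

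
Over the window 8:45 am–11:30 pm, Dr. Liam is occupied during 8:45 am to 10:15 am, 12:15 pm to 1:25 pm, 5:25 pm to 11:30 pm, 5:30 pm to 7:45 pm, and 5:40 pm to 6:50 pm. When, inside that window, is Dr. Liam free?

After merging, the occupied span is 8:45 am–10:15 am, 12:15 pm–1:25 pm, 5:25 pm–11:30 pm.
Complement within 8:45 am–11:30 pm: 10:15 am–12:15 pm, 1:25 pm–5:25 pm.

10:15 am–12:15 pm, 1:25 pm–5:25 pm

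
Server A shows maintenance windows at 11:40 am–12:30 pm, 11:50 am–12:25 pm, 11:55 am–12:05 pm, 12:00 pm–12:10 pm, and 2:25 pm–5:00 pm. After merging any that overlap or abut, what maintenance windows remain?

11:50 am–12:25 pm overlaps/touches 11:40 am–12:30 pm → extend to 11:40 am–12:30 pm.
11:55 am–12:05 pm overlaps/touches 11:40 am–12:30 pm → extend to 11:40 am–12:30 pm.
12:00 pm–12:10 pm overlaps/touches 11:40 am–12:30 pm → extend to 11:40 am–12:30 pm.
2:25 pm–5:00 pm is disjoint → start new block.

11:40 am–12:30 pm, 2:25 pm–5:00 pm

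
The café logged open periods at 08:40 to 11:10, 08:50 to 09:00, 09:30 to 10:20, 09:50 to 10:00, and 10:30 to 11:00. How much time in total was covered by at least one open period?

Merged: 08:40–11:10.
Length: 2 h 30 min.

2 h 30 min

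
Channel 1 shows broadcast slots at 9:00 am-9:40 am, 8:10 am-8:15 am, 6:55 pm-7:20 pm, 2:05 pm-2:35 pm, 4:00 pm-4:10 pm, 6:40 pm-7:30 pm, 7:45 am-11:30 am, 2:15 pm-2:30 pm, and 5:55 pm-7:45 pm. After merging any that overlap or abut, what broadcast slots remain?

Sort by start: 7:45 am-11:30 am, 8:10 am-8:15 am, 9:00 am-9:40 am, 2:05 pm-2:35 pm, 2:15 pm-2:30 pm, 4:00 pm-4:10 pm, 5:55 pm-7:45 pm, 6:40 pm-7:30 pm, 6:55 pm-7:20 pm.
8:10 am-8:15 am overlaps/touches 7:45 am-11:30 am → extend to 7:45 am-11:30 am.
9:00 am-9:40 am overlaps/touches 7:45 am-11:30 am → extend to 7:45 am-11:30 am.
2:05 pm-2:35 pm is disjoint → start new block.
2:15 pm-2:30 pm overlaps/touches 2:05 pm-2:35 pm → extend to 2:05 pm-2:35 pm.
4:00 pm-4:10 pm is disjoint → start new block.
5:55 pm-7:45 pm is disjoint → start new block.
6:40 pm-7:30 pm overlaps/touches 5:55 pm-7:45 pm → extend to 5:55 pm-7:45 pm.
6:55 pm-7:20 pm overlaps/touches 5:55 pm-7:45 pm → extend to 5:55 pm-7:45 pm.

7:45 am-11:30 am, 2:05 pm-2:35 pm, 4:00 pm-4:10 pm, 5:55 pm-7:45 pm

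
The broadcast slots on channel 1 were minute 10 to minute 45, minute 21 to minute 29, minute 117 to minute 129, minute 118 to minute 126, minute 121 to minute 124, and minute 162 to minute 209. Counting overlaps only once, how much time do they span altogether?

94 minutes

Merged: minute 10 to minute 45, minute 117 to minute 129, minute 162 to minute 209.
Lengths: 35 minutes + 12 minutes + 47 minutes = 94 minutes.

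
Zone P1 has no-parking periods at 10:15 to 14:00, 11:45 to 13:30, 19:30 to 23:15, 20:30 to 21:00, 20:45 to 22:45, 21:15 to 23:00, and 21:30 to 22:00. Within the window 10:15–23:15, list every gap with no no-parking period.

14:00–19:30

The merged coverage is 10:15–14:00, 19:30–23:15.
Uncovered inside 10:15–23:15: 14:00–19:30.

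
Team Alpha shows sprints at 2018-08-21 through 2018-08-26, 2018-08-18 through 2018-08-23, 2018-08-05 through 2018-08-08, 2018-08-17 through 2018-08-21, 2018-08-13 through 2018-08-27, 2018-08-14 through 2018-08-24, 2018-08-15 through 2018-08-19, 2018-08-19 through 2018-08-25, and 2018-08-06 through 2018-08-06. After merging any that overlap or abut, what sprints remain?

2018-08-05 through 2018-08-08, 2018-08-13 through 2018-08-27

Sort by start: 2018-08-05 through 2018-08-08, 2018-08-06 through 2018-08-06, 2018-08-13 through 2018-08-27, 2018-08-14 through 2018-08-24, 2018-08-15 through 2018-08-19, 2018-08-17 through 2018-08-21, 2018-08-18 through 2018-08-23, 2018-08-19 through 2018-08-25, 2018-08-21 through 2018-08-26.
2018-08-06 through 2018-08-06 overlaps/touches 2018-08-05 through 2018-08-08 → extend to 2018-08-05 through 2018-08-08.
2018-08-13 through 2018-08-27 is disjoint → start new block.
2018-08-14 through 2018-08-24 overlaps/touches 2018-08-13 through 2018-08-27 → extend to 2018-08-13 through 2018-08-27.
2018-08-15 through 2018-08-19 overlaps/touches 2018-08-13 through 2018-08-27 → extend to 2018-08-13 through 2018-08-27.
2018-08-17 through 2018-08-21 overlaps/touches 2018-08-13 through 2018-08-27 → extend to 2018-08-13 through 2018-08-27.
2018-08-18 through 2018-08-23 overlaps/touches 2018-08-13 through 2018-08-27 → extend to 2018-08-13 through 2018-08-27.
2018-08-19 through 2018-08-25 overlaps/touches 2018-08-13 through 2018-08-27 → extend to 2018-08-13 through 2018-08-27.
2018-08-21 through 2018-08-26 overlaps/touches 2018-08-13 through 2018-08-27 → extend to 2018-08-13 through 2018-08-27.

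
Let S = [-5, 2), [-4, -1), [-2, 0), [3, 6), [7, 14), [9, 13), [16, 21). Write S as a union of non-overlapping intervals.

[-5, 2) ∪ [3, 6) ∪ [7, 14) ∪ [16, 21)

[-4, -1) overlaps/touches [-5, 2) → extend to [-5, 2).
[-2, 0) overlaps/touches [-5, 2) → extend to [-5, 2).
[3, 6) is disjoint → start new block.
[7, 14) is disjoint → start new block.
[9, 13) overlaps/touches [7, 14) → extend to [7, 14).
[16, 21) is disjoint → start new block.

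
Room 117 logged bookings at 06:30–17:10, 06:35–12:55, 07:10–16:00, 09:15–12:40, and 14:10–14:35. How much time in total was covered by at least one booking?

10 h 40 min

Merged: 06:30-17:10.
Length: 10 h 40 min.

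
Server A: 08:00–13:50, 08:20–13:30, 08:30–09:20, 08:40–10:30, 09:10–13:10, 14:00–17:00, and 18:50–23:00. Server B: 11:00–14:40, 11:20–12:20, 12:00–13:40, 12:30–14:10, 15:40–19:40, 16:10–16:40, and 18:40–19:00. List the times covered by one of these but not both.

08:00–11:00, 13:50–14:00, 14:40–15:40, 17:00–18:50, 19:40–23:00

A, merged: 08:00–13:50, 14:00–17:00, 18:50–23:00.
B, merged: 11:00–14:40, 15:40–19:40.
A \ B = 08:00–11:00, 14:40–15:40, 19:40–23:00.
B \ A = 13:50–14:00, 17:00–18:50.
Union of the two gives the symmetric difference.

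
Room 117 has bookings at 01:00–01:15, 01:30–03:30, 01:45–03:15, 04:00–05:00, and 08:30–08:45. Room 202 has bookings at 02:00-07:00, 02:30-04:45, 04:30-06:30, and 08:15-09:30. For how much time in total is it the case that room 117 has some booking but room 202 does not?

First set merges to 01:00–01:15, 01:30–03:30, 04:00–05:00, 08:30–08:45.
Second set merges to 02:00–07:00, 08:15–09:30.
A \ B = 01:00–01:15, 01:30–02:00.
Total: 15 min + 30 min = 45 min.

45 min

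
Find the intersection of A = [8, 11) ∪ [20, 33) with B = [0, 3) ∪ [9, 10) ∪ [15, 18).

[8, 11) meets the second set on [9, 10).
[20, 33): no overlap with the second set.

[9, 10)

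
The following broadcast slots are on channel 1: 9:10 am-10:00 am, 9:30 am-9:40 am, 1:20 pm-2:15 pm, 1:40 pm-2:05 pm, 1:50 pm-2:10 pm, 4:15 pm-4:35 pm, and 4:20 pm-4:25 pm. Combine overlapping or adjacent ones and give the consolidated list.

9:30 am–9:40 am overlaps/touches 9:10 am–10:00 am → extend to 9:10 am–10:00 am.
1:20 pm–2:15 pm is disjoint → start new block.
1:40 pm–2:05 pm overlaps/touches 1:20 pm–2:15 pm → extend to 1:20 pm–2:15 pm.
1:50 pm–2:10 pm overlaps/touches 1:20 pm–2:15 pm → extend to 1:20 pm–2:15 pm.
4:15 pm–4:35 pm is disjoint → start new block.
4:20 pm–4:25 pm overlaps/touches 4:15 pm–4:35 pm → extend to 4:15 pm–4:35 pm.

9:10 am–10:00 am, 1:20 pm–2:15 pm, 4:15 pm–4:35 pm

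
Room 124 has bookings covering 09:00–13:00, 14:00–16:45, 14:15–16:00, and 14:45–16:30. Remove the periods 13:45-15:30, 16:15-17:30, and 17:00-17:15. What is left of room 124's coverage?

A, merged: 09:00–13:00, 14:00–16:45.
B, merged: 13:45–15:30, 16:15–17:30.
09:00–13:00: nothing removed.
14:00–16:45 \ B = 15:30–16:15.

09:00–13:00, 15:30–16:15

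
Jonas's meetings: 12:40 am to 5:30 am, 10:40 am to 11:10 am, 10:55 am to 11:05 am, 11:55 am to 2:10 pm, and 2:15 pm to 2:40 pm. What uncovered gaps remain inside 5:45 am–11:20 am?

After merging, the occupied span is 12:40 am–5:30 am, 10:40 am–11:10 am, 11:55 am–2:10 pm, 2:15 pm–2:40 pm.
Complement within 5:45 am–11:20 am: 5:45 am–10:40 am, 11:10 am–11:20 am.

5:45 am–10:40 am, 11:10 am–11:20 am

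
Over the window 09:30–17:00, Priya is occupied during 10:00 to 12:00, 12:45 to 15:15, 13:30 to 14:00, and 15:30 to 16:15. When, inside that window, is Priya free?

The merged coverage is 10:00–12:00, 12:45–15:15, 15:30–16:15.
Gaps within 09:30–17:00: 09:30–10:00, 12:00–12:45, 15:15–15:30, 16:15–17:00.

09:30–10:00, 12:00–12:45, 15:15–15:30, 16:15–17:00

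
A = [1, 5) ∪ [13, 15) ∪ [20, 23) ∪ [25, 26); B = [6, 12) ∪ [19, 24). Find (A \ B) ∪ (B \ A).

A \ B = [1, 5), [13, 15), [25, 26).
B \ A = [6, 12), [19, 20), [23, 24).
Union of the two gives the symmetric difference.

[1, 5) ∪ [6, 12) ∪ [13, 15) ∪ [19, 20) ∪ [23, 24) ∪ [25, 26)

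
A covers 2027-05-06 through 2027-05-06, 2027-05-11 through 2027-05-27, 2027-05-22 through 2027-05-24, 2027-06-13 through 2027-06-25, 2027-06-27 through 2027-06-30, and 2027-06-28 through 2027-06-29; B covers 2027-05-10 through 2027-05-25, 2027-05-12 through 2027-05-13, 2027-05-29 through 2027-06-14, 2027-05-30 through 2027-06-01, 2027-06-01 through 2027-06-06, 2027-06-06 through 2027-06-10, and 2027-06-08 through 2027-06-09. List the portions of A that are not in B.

A, merged: 2027-05-06 through 2027-05-06, 2027-05-11 through 2027-05-27, 2027-06-13 through 2027-06-25, 2027-06-27 through 2027-06-30.
B, merged: 2027-05-10 through 2027-05-25, 2027-05-29 through 2027-06-14.
2027-05-06 through 2027-05-06: no B overlap → unchanged.
2027-05-11 through 2027-05-27 minus B → 2027-05-26 through 2027-05-27.
2027-06-13 through 2027-06-25 minus B → 2027-06-15 through 2027-06-25.
2027-06-27 through 2027-06-30: no B overlap → unchanged.

2027-05-06 through 2027-05-06, 2027-05-26 through 2027-05-27, 2027-06-15 through 2027-06-25, 2027-06-27 through 2027-06-30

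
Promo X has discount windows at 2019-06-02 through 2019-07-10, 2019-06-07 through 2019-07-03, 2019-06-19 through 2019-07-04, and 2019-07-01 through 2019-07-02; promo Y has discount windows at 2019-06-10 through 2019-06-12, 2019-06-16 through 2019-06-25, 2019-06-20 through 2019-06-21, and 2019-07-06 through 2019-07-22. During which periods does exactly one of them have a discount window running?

2019-06-02 through 2019-06-09, 2019-06-13 through 2019-06-15, 2019-06-26 through 2019-07-05, 2019-07-11 through 2019-07-22

First set merges to 2019-06-02 through 2019-07-10.
Second set merges to 2019-06-10 through 2019-06-12, 2019-06-16 through 2019-06-25, 2019-07-06 through 2019-07-22.
A but not B: 2019-06-02 through 2019-06-09, 2019-06-13 through 2019-06-15, 2019-06-26 through 2019-07-05.
B but not A: 2019-07-11 through 2019-07-22.
Combining gives A △ B.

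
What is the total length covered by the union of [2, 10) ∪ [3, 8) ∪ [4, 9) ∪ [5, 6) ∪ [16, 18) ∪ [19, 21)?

12

Merged: [2, 10), [16, 18), [19, 21).
Lengths: 8 + 2 + 2 = 12.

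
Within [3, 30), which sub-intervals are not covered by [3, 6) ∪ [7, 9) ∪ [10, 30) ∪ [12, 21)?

[6, 7) ∪ [9, 10)

After merging, the occupied span is [3, 6), [7, 9), [10, 30).
Uncovered inside [3, 30): [6, 7), [9, 10).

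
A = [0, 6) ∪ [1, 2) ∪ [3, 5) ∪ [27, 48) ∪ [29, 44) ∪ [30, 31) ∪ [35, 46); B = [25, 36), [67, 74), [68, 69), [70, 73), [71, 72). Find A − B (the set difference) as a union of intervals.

First set merges to [0, 6), [27, 48).
Second set merges to [25, 36), [67, 74).
[0, 6): nothing removed.
[27, 48) \ B = [36, 48).

[0, 6) ∪ [36, 48)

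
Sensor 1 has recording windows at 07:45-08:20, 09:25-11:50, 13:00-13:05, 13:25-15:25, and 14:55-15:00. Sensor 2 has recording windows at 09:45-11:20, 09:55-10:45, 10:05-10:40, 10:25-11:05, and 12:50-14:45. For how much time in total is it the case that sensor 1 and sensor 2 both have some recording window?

3 h

A, merged: 07:45–08:20, 09:25–11:50, 13:00–13:05, 13:25–15:25.
B, merged: 09:45–11:20, 12:50–14:45.
A ∩ B = 09:45–11:20, 13:00–13:05, 13:25–14:45.
Total: 1 h 35 min + 5 min + 1 h 20 min = 3 h.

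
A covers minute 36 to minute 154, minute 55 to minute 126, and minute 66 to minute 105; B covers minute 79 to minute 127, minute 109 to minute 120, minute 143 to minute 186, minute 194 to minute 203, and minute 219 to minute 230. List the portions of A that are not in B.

Merge the first list: minute 36 to minute 154.
Merge the second list: minute 79 to minute 127, minute 143 to minute 186, minute 194 to minute 203, minute 219 to minute 230.
minute 36 to minute 154 with B removed leaves minute 36 to minute 79, minute 127 to minute 143.

minute 36 to minute 79, minute 127 to minute 143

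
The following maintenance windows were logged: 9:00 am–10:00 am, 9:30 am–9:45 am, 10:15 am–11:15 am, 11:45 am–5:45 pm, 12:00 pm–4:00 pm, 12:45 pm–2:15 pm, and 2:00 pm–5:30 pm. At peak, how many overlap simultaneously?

At 2:00 pm, 4 of the intervals are simultaneously active.
No point has more.

4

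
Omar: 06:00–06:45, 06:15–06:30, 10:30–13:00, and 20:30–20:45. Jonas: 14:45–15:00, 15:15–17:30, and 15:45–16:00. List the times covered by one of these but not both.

A, merged: 06:00–06:45, 10:30–13:00, 20:30–20:45.
B, merged: 14:45–15:00, 15:15–17:30.
A but not B: 06:00–06:45, 10:30–13:00, 20:30–20:45.
B but not A: 14:45–15:00, 15:15–17:30.
Combining gives A △ B.

06:00–06:45, 10:30–13:00, 14:45–15:00, 15:15–17:30, 20:30–20:45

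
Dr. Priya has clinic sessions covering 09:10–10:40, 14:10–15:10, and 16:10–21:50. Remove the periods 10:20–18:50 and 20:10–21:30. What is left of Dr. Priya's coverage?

09:10–10:40 \ B = 09:10–10:20.
14:10–15:10: entirely removed.
16:10–21:50 \ B = 18:50–20:10, 21:30–21:50.

09:10–10:20, 18:50–20:10, 21:30–21:50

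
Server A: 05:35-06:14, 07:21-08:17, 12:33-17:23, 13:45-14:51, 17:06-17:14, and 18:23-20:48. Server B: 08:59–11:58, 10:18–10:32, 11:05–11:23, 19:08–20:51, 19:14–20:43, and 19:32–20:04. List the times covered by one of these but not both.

05:35–06:14, 07:21–08:17, 08:59–11:58, 12:33–17:23, 18:23–19:08, 20:48–20:51

First set merges to 05:35–06:14, 07:21–08:17, 12:33–17:23, 18:23–20:48.
Second set merges to 08:59–11:58, 19:08–20:51.
A \ B = 05:35–06:14, 07:21–08:17, 12:33–17:23, 18:23–19:08.
B \ A = 08:59–11:58, 20:48–20:51.
Union of the two gives the symmetric difference.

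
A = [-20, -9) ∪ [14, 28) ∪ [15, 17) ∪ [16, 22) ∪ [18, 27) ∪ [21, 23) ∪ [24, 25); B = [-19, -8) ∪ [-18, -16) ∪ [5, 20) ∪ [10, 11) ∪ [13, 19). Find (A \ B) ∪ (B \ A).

[-20, -19) ∪ [-9, -8) ∪ [5, 14) ∪ [20, 28)

First set merges to [-20, -9), [14, 28).
Second set merges to [-19, -8), [5, 20).
Only in the first: [-20, -19), [20, 28).
Only in the second: [-9, -8), [5, 14).
Together these are the periods covered by exactly one.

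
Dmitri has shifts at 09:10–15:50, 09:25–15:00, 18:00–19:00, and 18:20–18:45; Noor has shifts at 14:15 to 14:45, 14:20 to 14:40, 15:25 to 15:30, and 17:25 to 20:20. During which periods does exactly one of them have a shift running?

Merge the first list: 09:10–15:50, 18:00–19:00.
Merge the second list: 14:15–14:45, 15:25–15:30, 17:25–20:20.
A \ B = 09:10–14:15, 14:45–15:25, 15:30–15:50.
B \ A = 17:25–18:00, 19:00–20:20.
Union of the two gives the symmetric difference.

09:10–14:15, 14:45–15:25, 15:30–15:50, 17:25–18:00, 19:00–20:20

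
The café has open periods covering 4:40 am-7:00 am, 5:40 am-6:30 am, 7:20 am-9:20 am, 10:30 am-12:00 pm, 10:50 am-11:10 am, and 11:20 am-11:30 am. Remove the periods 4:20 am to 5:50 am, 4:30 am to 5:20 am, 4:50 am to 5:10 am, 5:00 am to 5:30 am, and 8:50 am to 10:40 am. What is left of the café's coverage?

First set merges to 4:40 am-7:00 am, 7:20 am-9:20 am, 10:30 am-12:00 pm.
Second set merges to 4:20 am-5:50 am, 8:50 am-10:40 am.
4:40 am-7:00 am \ B = 5:50 am-7:00 am.
7:20 am-9:20 am \ B = 7:20 am-8:50 am.
10:30 am-12:00 pm \ B = 10:40 am-12:00 pm.

5:50 am-7:00 am, 7:20 am-8:50 am, 10:40 am-12:00 pm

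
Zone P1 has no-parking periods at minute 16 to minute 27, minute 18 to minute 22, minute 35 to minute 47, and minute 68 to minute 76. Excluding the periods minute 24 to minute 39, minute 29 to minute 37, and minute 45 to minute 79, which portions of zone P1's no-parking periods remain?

minute 16 to minute 24, minute 39 to minute 45

A, merged: minute 16 to minute 27, minute 35 to minute 47, minute 68 to minute 76.
B, merged: minute 24 to minute 39, minute 45 to minute 79.
minute 16 to minute 27 \ B = minute 16 to minute 24.
minute 35 to minute 47 \ B = minute 39 to minute 45.
minute 68 to minute 76: entirely removed.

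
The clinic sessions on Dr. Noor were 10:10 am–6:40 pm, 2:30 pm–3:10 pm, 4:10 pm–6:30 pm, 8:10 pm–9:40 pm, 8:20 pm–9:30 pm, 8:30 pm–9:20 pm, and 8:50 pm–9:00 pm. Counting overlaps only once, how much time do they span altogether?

10 h

Merged: 10:10 am–6:40 pm, 8:10 pm–9:40 pm.
Lengths: 8 h 30 min + 1 h 30 min = 10 h.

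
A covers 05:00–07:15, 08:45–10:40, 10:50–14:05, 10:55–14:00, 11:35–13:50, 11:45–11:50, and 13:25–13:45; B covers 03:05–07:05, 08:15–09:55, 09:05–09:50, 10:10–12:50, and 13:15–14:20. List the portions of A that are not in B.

07:05–07:15, 09:55–10:10, 12:50–13:15

Merge the first list: 05:00–07:15, 08:45–10:40, 10:50–14:05.
Merge the second list: 03:05–07:05, 08:15–09:55, 10:10–12:50, 13:15–14:20.
05:00–07:15 minus B → 07:05–07:15.
08:45–10:40 minus B → 09:55–10:10.
10:50–14:05 minus B → 12:50–13:15.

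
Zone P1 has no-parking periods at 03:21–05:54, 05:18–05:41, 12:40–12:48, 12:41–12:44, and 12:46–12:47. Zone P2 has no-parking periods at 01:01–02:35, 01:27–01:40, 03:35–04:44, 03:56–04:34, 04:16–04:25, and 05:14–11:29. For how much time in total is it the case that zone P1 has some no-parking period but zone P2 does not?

52 min

A, merged: 03:21–05:54, 12:40–12:48.
B, merged: 01:01–02:35, 03:35–04:44, 05:14–11:29.
A \ B = 03:21–03:35, 04:44–05:14, 12:40–12:48.
Total: 14 min + 30 min + 8 min = 52 min.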